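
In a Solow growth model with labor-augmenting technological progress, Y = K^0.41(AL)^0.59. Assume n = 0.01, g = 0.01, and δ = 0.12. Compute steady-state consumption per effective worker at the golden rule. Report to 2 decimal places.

n + g + δ = 0.01 + 0.01 + 0.12 = 0.14.
At the golden rule the marginal product of capital equals n+g+δ: 0.41·k^(0.41−1) = 0.14. Solving, k_gold = (0.41/0.14)^(1/0.59) ≈ 6.1793.
y_gold = 6.1793^0.41 ≈ 2.1100.
c_gold = y_gold − (n+g+δ)·k_gold = 2.1100 − 0.14·6.1793 ≈ 1.2449.

c_gold ≈ 1.24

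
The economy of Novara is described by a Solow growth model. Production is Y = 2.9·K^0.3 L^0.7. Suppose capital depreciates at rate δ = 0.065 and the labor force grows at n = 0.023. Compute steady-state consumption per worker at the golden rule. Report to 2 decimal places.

n + δ = 0.023 + 0.065 = 0.088.
At the golden rule the marginal product of capital equals n+δ: 0.3·2.9·k^(0.3−1) = 0.088. Solving, k_gold = (0.3·2.9/0.088)^(1/0.7) ≈ 26.3925.
y_gold = 2.9·26.3925^0.3 ≈ 7.7418.
c_gold = y_gold − (n+δ)·k_gold = 7.7418 − 0.088·26.3925 ≈ 5.4193.

c_gold ≈ 5.42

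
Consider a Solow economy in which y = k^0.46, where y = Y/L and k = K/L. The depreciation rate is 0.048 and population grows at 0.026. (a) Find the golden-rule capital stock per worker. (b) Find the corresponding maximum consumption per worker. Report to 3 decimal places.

(a) k_gold ≈ 29.478; (b) c_gold ≈ 2.561

The effective depreciation rate is n + δ = 0.026 + 0.048 = 0.074.
Setting f'(k) = n+δ gives 0.46·k^(0.46−1) = 0.074, hence k_gold = (0.46/0.074)^(1/0.54) ≈ 29.4776.
y_gold = 29.4776^0.46 ≈ 4.7421; c_gold = y_gold − 0.074·k_gold ≈ 2.5607.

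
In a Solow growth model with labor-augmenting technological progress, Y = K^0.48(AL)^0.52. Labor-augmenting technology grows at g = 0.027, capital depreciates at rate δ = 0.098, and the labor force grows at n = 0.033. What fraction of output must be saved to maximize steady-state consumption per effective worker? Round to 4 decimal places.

n + g + δ = 0.033 + 0.027 + 0.098 = 0.158.
At the golden rule MPK = n+g+δ, and in any Cobb-Douglas steady state s = (n+g+δ)·k/y = MPK·k/y = capital's share 0.48.

s_gold = 0.4800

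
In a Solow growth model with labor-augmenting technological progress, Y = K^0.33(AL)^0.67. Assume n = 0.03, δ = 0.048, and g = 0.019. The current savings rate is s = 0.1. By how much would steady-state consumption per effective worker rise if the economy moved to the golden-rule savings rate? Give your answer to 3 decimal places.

Break-even investment rate: n + g + δ = 0.03 + 0.019 + 0.048 = 0.097.
Current steady state (s = 0.1): k* = (0.1/0.097)^(1/0.67) ≈ 1.0465, y* = 1.0465^0.33 ≈ 1.0151, c* = (1−0.1)·1.0151 ≈ 0.9136.
Setting f'(k) = n+g+δ gives 0.33·k^(0.33−1) = 0.097, hence k_gold = (0.33/0.097)^(1/0.67) ≈ 6.2179.
y_gold = 6.2179^0.33 ≈ 1.8277, c_gold = y_gold − 0.097·k_gold ≈ 1.2246.
Gain: Δc = 1.2246 − 0.9136 ≈ 0.3109.

Δc ≈ 0.311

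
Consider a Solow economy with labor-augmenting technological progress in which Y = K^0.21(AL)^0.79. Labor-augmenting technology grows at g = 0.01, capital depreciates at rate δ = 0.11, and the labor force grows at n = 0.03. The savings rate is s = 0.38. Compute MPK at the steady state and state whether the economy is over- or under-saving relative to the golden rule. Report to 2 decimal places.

n + g + δ = 0.03 + 0.01 + 0.11 = 0.15.
Steady-state k*: s·k^0.21 = 0.15·k gives k* = (0.38/0.15)^(1/0.79) ≈ 3.2434.
MPK = 0.21·3.2434^(-0.79) ≈ 0.0829.
MPK < n+g+δ = 0.15, so the economy is dynamically inefficient (over-saving).

over-saving; MPK ≈ 0.08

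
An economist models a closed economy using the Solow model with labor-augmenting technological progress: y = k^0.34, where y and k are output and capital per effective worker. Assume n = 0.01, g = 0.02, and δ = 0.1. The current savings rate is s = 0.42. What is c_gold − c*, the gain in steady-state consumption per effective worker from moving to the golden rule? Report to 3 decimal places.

Capital per effective worker breaks even when investment replaces (n + g + δ)·k; here n + g + δ = 0.13.
Current steady state (s = 0.42): k* = (0.42/0.13)^(1/0.66) ≈ 5.9112, y* = 5.9112^0.34 ≈ 1.8297, c* = (1−0.42)·1.8297 ≈ 1.0612.
Setting f'(k) = n+g+δ gives 0.34·k^(0.34−1) = 0.13, hence k_gold = (0.34/0.13)^(1/0.66) ≈ 4.2917.
y_gold = 4.2917^0.34 ≈ 1.6409, c_gold = y_gold − 0.13·k_gold ≈ 1.0830.
Gain: Δc = 1.0830 − 1.0612 ≈ 0.0218.

Δc ≈ 0.022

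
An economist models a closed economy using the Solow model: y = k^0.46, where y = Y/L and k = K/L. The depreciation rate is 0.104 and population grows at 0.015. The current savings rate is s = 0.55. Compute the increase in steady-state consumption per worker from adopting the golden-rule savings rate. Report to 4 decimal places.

Δc ≈ 0.0507

The effective depreciation rate is n + δ = 0.015 + 0.104 = 0.119.
Current steady state (s = 0.55): k* = (0.55/0.119)^(1/0.54) ≈ 17.0271, y* = 17.0271^0.46 ≈ 3.6840, c* = (1−0.55)·3.6840 ≈ 1.6578.
Setting f'(k) = n+δ gives 0.46·k^(0.46−1) = 0.119, hence k_gold = (0.46/0.119)^(1/0.54) ≈ 12.2300.
y_gold = 12.2300^0.46 ≈ 3.1639, c_gold = y_gold − 0.119·k_gold ≈ 1.7085.
Gain: Δc = 1.7085 − 1.6578 ≈ 0.0507.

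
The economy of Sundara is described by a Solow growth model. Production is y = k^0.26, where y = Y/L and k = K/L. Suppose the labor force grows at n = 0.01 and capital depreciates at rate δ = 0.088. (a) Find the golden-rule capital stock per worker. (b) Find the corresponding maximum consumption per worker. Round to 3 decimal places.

(a) k_gold ≈ 3.738; (b) c_gold ≈ 1.043

Capital per worker breaks even when investment replaces (n + δ)·k; here n + δ = 0.098.
Maximizing c = f(k) − (n+δ)·k gives f'(k) = n+δ, i.e. 0.26·k^(0.26−1) = 0.098, so k_gold = (0.26/0.098)^(1/0.74) ≈ 3.7379.
y_gold = 3.7379^0.26 ≈ 1.4089; c_gold = y_gold − 0.098·k_gold ≈ 1.0426.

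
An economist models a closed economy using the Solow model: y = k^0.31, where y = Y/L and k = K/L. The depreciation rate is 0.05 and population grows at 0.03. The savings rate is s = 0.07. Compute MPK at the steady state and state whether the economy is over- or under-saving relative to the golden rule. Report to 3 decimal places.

under-saving; MPK ≈ 0.354

Capital per worker breaks even when investment replaces (n + δ)·k; here n + δ = 0.08.
Steady-state k*: s·k^0.31 = 0.08·k gives k* = (0.07/0.08)^(1/0.69) ≈ 0.8241.
MPK = 0.31·0.8241^(-0.69) ≈ 0.3543.
MPK > n+δ = 0.08, so the economy is dynamically efficient (under-saving).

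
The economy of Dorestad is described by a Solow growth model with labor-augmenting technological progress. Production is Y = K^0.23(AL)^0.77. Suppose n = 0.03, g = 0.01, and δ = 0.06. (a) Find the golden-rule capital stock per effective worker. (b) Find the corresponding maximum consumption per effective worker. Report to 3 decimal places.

(a) k_gold ≈ 2.950; (b) c_gold ≈ 0.988

Break-even investment rate: n + g + δ = 0.03 + 0.01 + 0.06 = 0.1.
At the golden rule the marginal product of capital equals n+g+δ: 0.23·k^(0.23−1) = 0.1. Solving, k_gold = (0.23/0.1)^(1/0.77) ≈ 2.9497.
y_gold = 2.9497^0.23 ≈ 1.2825; c_gold = y_gold − 0.1·k_gold ≈ 0.9875.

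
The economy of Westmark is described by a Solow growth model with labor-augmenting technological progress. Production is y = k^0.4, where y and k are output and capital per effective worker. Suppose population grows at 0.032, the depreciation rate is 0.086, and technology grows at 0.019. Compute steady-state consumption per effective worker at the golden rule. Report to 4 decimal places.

Break-even investment rate: n + g + δ = 0.032 + 0.019 + 0.086 = 0.137.
Golden rule sets MPK = n+g+δ: 0.4·k^(0.4−1) = 0.137, so k_gold = (0.4/0.137)^(1/0.6) ≈ 5.9644.
y_gold = 5.9644^0.4 ≈ 2.0428.
c_gold = y_gold − (n+g+δ)·k_gold = 2.0428 − 0.137·5.9644 ≈ 1.2257.

c_gold ≈ 1.2257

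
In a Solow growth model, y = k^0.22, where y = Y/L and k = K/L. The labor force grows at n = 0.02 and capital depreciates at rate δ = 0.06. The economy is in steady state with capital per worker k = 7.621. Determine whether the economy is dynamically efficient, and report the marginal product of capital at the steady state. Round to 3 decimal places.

n + δ = 0.02 + 0.06 = 0.08.
MPK = 0.22·k^(0.22−1) = 0.22·7.621^(-0.78) ≈ 0.0451.
MPK < 0.08, so the economy is dynamically inefficient (over-saving).

dynamically inefficient; MPK ≈ 0.045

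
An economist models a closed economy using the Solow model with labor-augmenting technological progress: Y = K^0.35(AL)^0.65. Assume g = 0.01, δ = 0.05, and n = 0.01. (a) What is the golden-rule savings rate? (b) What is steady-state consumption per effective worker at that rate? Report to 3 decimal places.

(a) s_gold = 0.350; (b) c_gold ≈ 1.546

The effective depreciation rate is n + g + δ = 0.01 + 0.01 + 0.05 = 0.07.
For Cobb-Douglas, s_gold equals capital's share: s_gold = 0.35.
Golden rule sets MPK = n+g+δ: 0.35·k^(0.35−1) = 0.07, so k_gold = (0.35/0.07)^(1/0.65) ≈ 11.8943.
y_gold = 11.8943^0.35 ≈ 2.3789; c_gold = (1−0.35)·y_gold ≈ 1.5463.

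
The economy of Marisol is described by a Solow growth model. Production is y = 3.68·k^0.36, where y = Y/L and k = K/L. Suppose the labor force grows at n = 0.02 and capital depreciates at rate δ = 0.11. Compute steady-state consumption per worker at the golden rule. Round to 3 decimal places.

c_gold ≈ 8.692

The effective depreciation rate is n + δ = 0.02 + 0.11 = 0.13.
Maximizing c = f(k) − (n+δ)·k gives f'(k) = n+δ, i.e. 0.36·3.68·k^(0.36−1) = 0.13, so k_gold = (0.36·3.68/0.13)^(1/0.64) ≈ 37.6117.
y_gold = 3.68·37.6117^0.36 ≈ 13.5820.
c_gold = y_gold − (n+δ)·k_gold = 13.5820 − 0.13·37.6117 ≈ 8.6925.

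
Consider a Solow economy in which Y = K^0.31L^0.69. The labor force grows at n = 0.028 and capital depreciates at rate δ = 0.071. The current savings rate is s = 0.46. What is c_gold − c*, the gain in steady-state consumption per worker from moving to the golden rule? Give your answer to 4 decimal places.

Δc ≈ 0.0756

Capital per worker breaks even when investment replaces (n + δ)·k; here n + δ = 0.099.
Current steady state (s = 0.46): k* = (0.46/0.099)^(1/0.69) ≈ 9.2650, y* = 9.2650^0.31 ≈ 1.9940, c* = (1−0.46)·1.9940 ≈ 1.0768.
Setting f'(k) = n+δ gives 0.31·k^(0.31−1) = 0.099, hence k_gold = (0.31/0.099)^(1/0.69) ≈ 5.2293.
y_gold = 5.2293^0.31 ≈ 1.6700, c_gold = y_gold − 0.099·k_gold ≈ 1.1523.
Gain: Δc = 1.1523 − 1.0768 ≈ 0.0756.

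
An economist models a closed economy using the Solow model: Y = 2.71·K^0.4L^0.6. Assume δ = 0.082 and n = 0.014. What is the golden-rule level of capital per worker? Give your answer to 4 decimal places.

Break-even investment rate: n + δ = 0.014 + 0.082 = 0.096.
Golden rule sets MPK = n+δ: 0.4·2.71·k^(0.4−1) = 0.096, so k_gold = (0.4·2.71/0.096)^(1/0.6) ≈ 56.8325.

k_gold ≈ 56.8325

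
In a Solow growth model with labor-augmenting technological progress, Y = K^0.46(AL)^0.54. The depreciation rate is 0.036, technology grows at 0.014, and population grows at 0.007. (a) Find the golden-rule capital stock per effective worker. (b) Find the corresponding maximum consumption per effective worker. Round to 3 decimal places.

(a) k_gold ≈ 47.798; (b) c_gold ≈ 3.198

Break-even investment rate: n + g + δ = 0.007 + 0.014 + 0.036 = 0.057.
Setting f'(k) = n+g+δ gives 0.46·k^(0.46−1) = 0.057, hence k_gold = (0.46/0.057)^(1/0.54) ≈ 47.7984.
y_gold = 47.7984^0.46 ≈ 5.9228; c_gold = y_gold − 0.057·k_gold ≈ 3.1983.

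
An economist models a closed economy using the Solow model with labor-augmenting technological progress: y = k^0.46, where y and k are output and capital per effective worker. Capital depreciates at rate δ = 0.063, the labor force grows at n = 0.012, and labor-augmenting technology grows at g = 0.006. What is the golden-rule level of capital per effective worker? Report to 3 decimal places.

k_gold ≈ 24.935

Capital per effective worker breaks even when investment replaces (n + g + δ)·k; here n + g + δ = 0.081.
At the golden rule the marginal product of capital equals n+g+δ: 0.46·k^(0.46−1) = 0.081. Solving, k_gold = (0.46/0.081)^(1/0.54) ≈ 24.9345.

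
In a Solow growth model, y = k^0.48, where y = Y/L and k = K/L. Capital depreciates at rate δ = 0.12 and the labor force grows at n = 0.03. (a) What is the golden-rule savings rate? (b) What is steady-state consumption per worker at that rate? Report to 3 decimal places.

(a) s_gold = 0.480; (b) c_gold ≈ 1.522

Capital per worker breaks even when investment replaces (n + δ)·k; here n + δ = 0.15.
For Cobb-Douglas, s_gold equals capital's share: s_gold = 0.48.
At the golden rule the marginal product of capital equals n+δ: 0.48·k^(0.48−1) = 0.15. Solving, k_gold = (0.48/0.15)^(1/0.52) ≈ 9.3636.
y_gold = 9.3636^0.48 ≈ 2.9261; c_gold = (1−0.48)·y_gold ≈ 1.5216.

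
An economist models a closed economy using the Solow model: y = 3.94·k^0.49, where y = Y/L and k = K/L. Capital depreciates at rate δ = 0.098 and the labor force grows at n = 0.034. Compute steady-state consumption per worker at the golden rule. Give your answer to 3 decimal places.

n + δ = 0.034 + 0.098 = 0.132.
Maximizing c = f(k) − (n+δ)·k gives f'(k) = n+δ, i.e. 0.49·3.94·k^(0.49−1) = 0.132, so k_gold = (0.49·3.94/0.132)^(1/0.51) ≈ 192.5510.
y_gold = 3.94·192.5510^0.49 ≈ 51.8709.
c_gold = y_gold − (n+δ)·k_gold = 51.8709 − 0.132·192.5510 ≈ 26.4542.

c_gold ≈ 26.454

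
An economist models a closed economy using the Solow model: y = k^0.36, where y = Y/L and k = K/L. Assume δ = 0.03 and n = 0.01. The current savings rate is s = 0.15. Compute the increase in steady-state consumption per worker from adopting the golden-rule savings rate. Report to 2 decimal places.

The effective depreciation rate is n + δ = 0.01 + 0.03 = 0.04.
Current steady state (s = 0.15): k* = (0.15/0.04)^(1/0.64) ≈ 7.8872, y* = 7.8872^0.36 ≈ 2.1033, c* = (1−0.15)·2.1033 ≈ 1.7878.
Golden rule sets MPK = n+δ: 0.36·k^(0.36−1) = 0.04, so k_gold = (0.36/0.04)^(1/0.64) ≈ 30.9745.
y_gold = 30.9745^0.36 ≈ 3.4416, c_gold = y_gold − 0.04·k_gold ≈ 2.2026.
Gain: Δc = 2.2026 − 1.7878 ≈ 0.4149.

Δc ≈ 0.41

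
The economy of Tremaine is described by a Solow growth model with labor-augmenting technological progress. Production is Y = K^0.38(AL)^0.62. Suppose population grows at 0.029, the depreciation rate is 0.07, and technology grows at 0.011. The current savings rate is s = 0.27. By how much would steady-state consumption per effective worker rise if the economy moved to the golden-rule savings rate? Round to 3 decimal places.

Capital per effective worker breaks even when investment replaces (n + g + δ)·k; here n + g + δ = 0.11.
Current steady state (s = 0.27): k* = (0.27/0.11)^(1/0.62) ≈ 4.2558, y* = 4.2558^0.38 ≈ 1.7339, c* = (1−0.27)·1.7339 ≈ 1.2657.
Setting f'(k) = n+g+δ gives 0.38·k^(0.38−1) = 0.11, hence k_gold = (0.38/0.11)^(1/0.62) ≈ 7.3854.
y_gold = 7.3854^0.38 ≈ 2.1379, c_gold = y_gold − 0.11·k_gold ≈ 1.3255.
Gain: Δc = 1.3255 − 1.2657 ≈ 0.0598.

Δc ≈ 0.060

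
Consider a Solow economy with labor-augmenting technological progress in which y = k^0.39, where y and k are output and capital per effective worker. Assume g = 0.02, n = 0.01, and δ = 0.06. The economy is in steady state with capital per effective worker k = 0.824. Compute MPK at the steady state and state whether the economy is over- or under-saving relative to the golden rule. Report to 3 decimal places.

under-saving; MPK ≈ 0.439

The effective depreciation rate is n + g + δ = 0.01 + 0.02 + 0.06 = 0.09.
MPK = 0.39·k^(0.39−1) = 0.39·0.824^(-0.61) ≈ 0.4389.
MPK > 0.09, so the economy is dynamically efficient (under-saving).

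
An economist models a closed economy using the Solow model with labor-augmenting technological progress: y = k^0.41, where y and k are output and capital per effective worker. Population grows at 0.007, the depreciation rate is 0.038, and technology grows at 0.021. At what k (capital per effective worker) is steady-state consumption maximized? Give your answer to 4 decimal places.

n + g + δ = 0.007 + 0.021 + 0.038 = 0.066.
At the golden rule the marginal product of capital equals n+g+δ: 0.41·k^(0.41−1) = 0.066. Solving, k_gold = (0.41/0.066)^(1/0.59) ≈ 22.1042.

k_gold ≈ 22.1042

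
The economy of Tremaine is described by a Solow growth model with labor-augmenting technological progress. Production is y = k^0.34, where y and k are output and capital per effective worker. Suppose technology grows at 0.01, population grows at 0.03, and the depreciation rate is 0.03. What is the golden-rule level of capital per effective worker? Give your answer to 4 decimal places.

The effective depreciation rate is n + g + δ = 0.03 + 0.01 + 0.03 = 0.07.
At the golden rule the marginal product of capital equals n+g+δ: 0.34·k^(0.34−1) = 0.07. Solving, k_gold = (0.34/0.07)^(1/0.66) ≈ 10.9641.

k_gold ≈ 10.9641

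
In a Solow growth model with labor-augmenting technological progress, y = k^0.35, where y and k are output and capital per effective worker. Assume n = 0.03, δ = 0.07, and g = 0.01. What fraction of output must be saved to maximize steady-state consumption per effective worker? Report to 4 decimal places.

Break-even investment rate: n + g + δ = 0.03 + 0.01 + 0.07 = 0.11.
At the golden rule MPK = n+g+δ, and in any Cobb-Douglas steady state s = (n+g+δ)·k/y = MPK·k/y = capital's share 0.35.

s_gold = 0.3500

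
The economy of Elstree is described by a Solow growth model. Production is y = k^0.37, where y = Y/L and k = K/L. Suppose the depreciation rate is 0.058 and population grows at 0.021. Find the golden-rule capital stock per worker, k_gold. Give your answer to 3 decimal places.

k_gold ≈ 11.599

Break-even investment rate: n + δ = 0.021 + 0.058 = 0.079.
Maximizing c = f(k) − (n+δ)·k gives f'(k) = n+δ, i.e. 0.37·k^(0.37−1) = 0.079, so k_gold = (0.37/0.079)^(1/0.63) ≈ 11.5986.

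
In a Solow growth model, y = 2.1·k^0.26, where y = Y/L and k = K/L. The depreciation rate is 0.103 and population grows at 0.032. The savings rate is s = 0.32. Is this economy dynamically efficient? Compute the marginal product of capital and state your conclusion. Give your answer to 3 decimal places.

dynamically inefficient; MPK ≈ 0.110

n + δ = 0.032 + 0.103 = 0.135.
Steady-state k*: s·A·k^0.26 = 0.135·k gives k* = (0.32·2.1/0.135)^(1/0.74) ≈ 8.7486.
MPK = 0.26·2.1·8.7486^(-0.74) ≈ 0.1097.
MPK < n+δ = 0.135, so the economy is dynamically inefficient (over-saving).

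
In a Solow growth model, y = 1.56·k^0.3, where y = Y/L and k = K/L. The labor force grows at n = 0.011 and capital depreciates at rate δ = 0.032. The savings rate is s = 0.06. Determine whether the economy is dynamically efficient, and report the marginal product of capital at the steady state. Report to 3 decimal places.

Capital per worker breaks even when investment replaces (n + δ)·k; here n + δ = 0.043.
Steady-state k*: s·A·k^0.3 = 0.043·k gives k* = (0.06·1.56/0.043)^(1/0.7) ≈ 3.0380.
MPK = 0.3·1.56·3.0380^(-0.7) ≈ 0.2150.
MPK > n+δ = 0.043, so the economy is dynamically efficient (under-saving).

dynamically efficient; MPK ≈ 0.215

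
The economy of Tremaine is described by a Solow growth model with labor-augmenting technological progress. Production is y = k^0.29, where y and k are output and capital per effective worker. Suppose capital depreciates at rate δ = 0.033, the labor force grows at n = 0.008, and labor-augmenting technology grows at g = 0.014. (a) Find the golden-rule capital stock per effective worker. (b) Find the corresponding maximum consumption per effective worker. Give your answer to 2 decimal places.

Capital per effective worker breaks even when investment replaces (n + g + δ)·k; here n + g + δ = 0.055.
Maximizing c = f(k) − (n+g+δ)·k gives f'(k) = n+g+δ, i.e. 0.29·k^(0.29−1) = 0.055, so k_gold = (0.29/0.055)^(1/0.71) ≈ 10.3980.
y_gold = 10.3980^0.29 ≈ 1.9720; c_gold = y_gold − 0.055·k_gold ≈ 1.4001.

(a) k_gold ≈ 10.40; (b) c_gold ≈ 1.40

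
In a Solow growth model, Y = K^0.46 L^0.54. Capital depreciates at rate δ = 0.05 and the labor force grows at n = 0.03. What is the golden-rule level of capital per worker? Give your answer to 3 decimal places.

k_gold ≈ 25.515

Capital per worker breaks even when investment replaces (n + δ)·k; here n + δ = 0.08.
Golden rule sets MPK = n+δ: 0.46·k^(0.46−1) = 0.08, so k_gold = (0.46/0.08)^(1/0.54) ≈ 25.5148.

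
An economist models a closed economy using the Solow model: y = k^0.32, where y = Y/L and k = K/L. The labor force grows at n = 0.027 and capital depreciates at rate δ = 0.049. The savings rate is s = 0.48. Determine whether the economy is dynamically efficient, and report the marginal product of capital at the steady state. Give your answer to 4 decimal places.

n + δ = 0.027 + 0.049 = 0.076.
Steady-state k*: s·k^0.32 = 0.076·k gives k* = (0.48/0.076)^(1/0.68) ≈ 15.0349.
MPK = 0.32·15.0349^(-0.68) ≈ 0.0507.
MPK < n+δ = 0.076, so the economy is dynamically inefficient (over-saving).

dynamically inefficient; MPK ≈ 0.0507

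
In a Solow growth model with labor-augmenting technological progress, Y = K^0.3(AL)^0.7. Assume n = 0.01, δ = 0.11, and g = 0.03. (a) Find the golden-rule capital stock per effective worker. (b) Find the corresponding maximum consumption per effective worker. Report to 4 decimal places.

(a) k_gold ≈ 2.6918; (b) c_gold ≈ 0.9421

The effective depreciation rate is n + g + δ = 0.01 + 0.03 + 0.11 = 0.15.
Golden rule sets MPK = n+g+δ: 0.3·k^(0.3−1) = 0.15, so k_gold = (0.3/0.15)^(1/0.7) ≈ 2.6918.
y_gold = 2.6918^0.3 ≈ 1.3459; c_gold = y_gold − 0.15·k_gold ≈ 0.9421.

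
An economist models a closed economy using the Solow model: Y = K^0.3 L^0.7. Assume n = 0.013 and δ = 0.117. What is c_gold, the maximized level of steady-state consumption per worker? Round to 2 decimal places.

c_gold ≈ 1.00

n + δ = 0.013 + 0.117 = 0.13.
Maximizing c = f(k) − (n+δ)·k gives f'(k) = n+δ, i.e. 0.3·k^(0.3−1) = 0.13, so k_gold = (0.3/0.13)^(1/0.7) ≈ 3.3024.
y_gold = 3.3024^0.3 ≈ 1.4310.
c_gold = y_gold − (n+δ)·k_gold = 1.4310 − 0.13·3.3024 ≈ 1.0017.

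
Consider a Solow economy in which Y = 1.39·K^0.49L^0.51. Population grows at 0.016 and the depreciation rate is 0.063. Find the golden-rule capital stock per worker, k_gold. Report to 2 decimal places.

The effective depreciation rate is n + δ = 0.016 + 0.063 = 0.079.
At the golden rule the marginal product of capital equals n+δ: 0.49·1.39·k^(0.49−1) = 0.079. Solving, k_gold = (0.49·1.39/0.079)^(1/0.51) ≈ 68.3090.

k_gold ≈ 68.31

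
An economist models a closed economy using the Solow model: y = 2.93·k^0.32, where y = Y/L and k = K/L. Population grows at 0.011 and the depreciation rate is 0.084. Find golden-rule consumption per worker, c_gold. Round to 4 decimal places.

Break-even investment rate: n + δ = 0.011 + 0.084 = 0.095.
At the golden rule the marginal product of capital equals n+δ: 0.32·2.93·k^(0.32−1) = 0.095. Solving, k_gold = (0.32·2.93/0.095)^(1/0.68) ≈ 28.9866.
y_gold = 2.93·28.9866^0.32 ≈ 8.6054.
c_gold = y_gold − (n+δ)·k_gold = 8.6054 − 0.095·28.9866 ≈ 5.8517.

c_gold ≈ 5.8517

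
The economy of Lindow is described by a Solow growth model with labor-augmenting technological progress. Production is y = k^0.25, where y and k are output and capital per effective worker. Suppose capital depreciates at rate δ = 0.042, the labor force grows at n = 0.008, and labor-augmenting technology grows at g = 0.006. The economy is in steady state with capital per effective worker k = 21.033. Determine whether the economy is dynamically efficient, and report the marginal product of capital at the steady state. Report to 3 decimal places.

dynamically inefficient; MPK ≈ 0.025

The effective depreciation rate is n + g + δ = 0.008 + 0.006 + 0.042 = 0.056.
MPK = 0.25·k^(0.25−1) = 0.25·21.033^(-0.75) ≈ 0.0255.
MPK < 0.056, so the economy is dynamically inefficient (over-saving).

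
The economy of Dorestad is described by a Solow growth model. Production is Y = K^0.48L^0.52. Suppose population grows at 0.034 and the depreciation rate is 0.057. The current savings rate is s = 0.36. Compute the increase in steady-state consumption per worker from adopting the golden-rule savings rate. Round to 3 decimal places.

Δc ≈ 0.136

n + δ = 0.034 + 0.057 = 0.091.
Current steady state (s = 0.36): k* = (0.36/0.091)^(1/0.52) ≈ 14.0792, y* = 14.0792^0.48 ≈ 3.5589, c* = (1−0.36)·3.5589 ≈ 2.2777.
At the golden rule the marginal product of capital equals n+δ: 0.48·k^(0.48−1) = 0.091. Solving, k_gold = (0.48/0.091)^(1/0.52) ≈ 24.4819.
y_gold = 24.4819^0.48 ≈ 4.6414, c_gold = y_gold − 0.091·k_gold ≈ 2.4135.
Gain: Δc = 2.4135 − 2.2777 ≈ 0.1358.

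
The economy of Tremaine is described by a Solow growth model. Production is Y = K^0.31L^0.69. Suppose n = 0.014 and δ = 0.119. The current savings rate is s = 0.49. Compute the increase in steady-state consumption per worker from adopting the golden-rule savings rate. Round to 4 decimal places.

n + δ = 0.014 + 0.119 = 0.133.
Current steady state (s = 0.49): k* = (0.49/0.133)^(1/0.69) ≈ 6.6189, y* = 6.6189^0.31 ≈ 1.7966, c* = (1−0.49)·1.7966 ≈ 0.9163.
Golden rule sets MPK = n+δ: 0.31·k^(0.31−1) = 0.133, so k_gold = (0.31/0.133)^(1/0.69) ≈ 3.4090.
y_gold = 3.4090^0.31 ≈ 1.4626, c_gold = y_gold − 0.133·k_gold ≈ 1.0092.
Gain: Δc = 1.0092 − 0.9163 ≈ 0.0929.

Δc ≈ 0.0929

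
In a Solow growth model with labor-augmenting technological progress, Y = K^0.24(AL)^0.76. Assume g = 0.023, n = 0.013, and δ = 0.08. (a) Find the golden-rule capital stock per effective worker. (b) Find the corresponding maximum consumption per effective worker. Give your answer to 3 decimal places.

n + g + δ = 0.013 + 0.023 + 0.08 = 0.116.
Golden rule sets MPK = n+g+δ: 0.24·k^(0.24−1) = 0.116, so k_gold = (0.24/0.116)^(1/0.76) ≈ 2.6029.
y_gold = 2.6029^0.24 ≈ 1.2581; c_gold = y_gold − 0.116·k_gold ≈ 0.9561.

(a) k_gold ≈ 2.603; (b) c_gold ≈ 0.956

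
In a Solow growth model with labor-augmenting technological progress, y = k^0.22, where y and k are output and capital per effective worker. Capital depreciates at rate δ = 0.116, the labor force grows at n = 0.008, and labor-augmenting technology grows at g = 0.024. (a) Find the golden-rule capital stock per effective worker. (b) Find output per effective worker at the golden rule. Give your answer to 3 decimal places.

(a) k_gold ≈ 1.662; (b) y_gold ≈ 1.118

Break-even investment rate: n + g + δ = 0.008 + 0.024 + 0.116 = 0.148.
Maximizing c = f(k) − (n+g+δ)·k gives f'(k) = n+g+δ, i.e. 0.22·k^(0.22−1) = 0.148, so k_gold = (0.22/0.148)^(1/0.78) ≈ 1.6623.
y_gold = 1.6623^0.22 ≈ 1.1183.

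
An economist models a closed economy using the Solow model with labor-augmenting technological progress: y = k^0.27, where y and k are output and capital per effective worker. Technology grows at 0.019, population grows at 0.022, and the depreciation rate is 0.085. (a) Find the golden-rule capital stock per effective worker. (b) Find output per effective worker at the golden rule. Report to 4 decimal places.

Break-even investment rate: n + g + δ = 0.022 + 0.019 + 0.085 = 0.126.
At the golden rule the marginal product of capital equals n+g+δ: 0.27·k^(0.27−1) = 0.126. Solving, k_gold = (0.27/0.126)^(1/0.73) ≈ 2.8406.
y_gold = 2.8406^0.27 ≈ 1.3256.

(a) k_gold ≈ 2.8406; (b) y_gold ≈ 1.3256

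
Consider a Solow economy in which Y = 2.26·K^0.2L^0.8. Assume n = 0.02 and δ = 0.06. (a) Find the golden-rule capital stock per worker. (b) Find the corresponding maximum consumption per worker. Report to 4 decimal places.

Break-even investment rate: n + δ = 0.02 + 0.06 = 0.08.
At the golden rule the marginal product of capital equals n+δ: 0.2·2.26·k^(0.2−1) = 0.08. Solving, k_gold = (0.2·2.26/0.08)^(1/0.8) ≈ 8.7109.
y_gold = 2.26·8.7109^0.2 ≈ 3.4843; c_gold = y_gold − 0.08·k_gold ≈ 2.7875.

(a) k_gold ≈ 8.7109; (b) c_gold ≈ 2.7875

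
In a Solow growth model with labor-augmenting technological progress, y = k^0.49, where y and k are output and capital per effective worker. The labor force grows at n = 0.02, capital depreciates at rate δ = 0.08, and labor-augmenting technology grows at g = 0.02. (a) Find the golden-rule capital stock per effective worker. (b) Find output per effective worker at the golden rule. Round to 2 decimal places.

(a) k_gold ≈ 15.78; (b) y_gold ≈ 3.86

Capital per effective worker breaks even when investment replaces (n + g + δ)·k; here n + g + δ = 0.12.
Maximizing c = f(k) − (n+g+δ)·k gives f'(k) = n+g+δ, i.e. 0.49·k^(0.49−1) = 0.12, so k_gold = (0.49/0.12)^(1/0.51) ≈ 15.7786.
y_gold = 15.7786^0.49 ≈ 3.8641.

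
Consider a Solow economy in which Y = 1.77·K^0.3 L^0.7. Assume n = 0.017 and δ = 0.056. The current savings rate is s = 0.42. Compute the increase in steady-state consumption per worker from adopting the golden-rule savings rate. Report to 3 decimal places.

Δc ≈ 0.124

The effective depreciation rate is n + δ = 0.017 + 0.056 = 0.073.
Current steady state (s = 0.42): k* = (0.42·1.77/0.073)^(1/0.7) ≈ 27.5332, y* = 1.77·27.5332^0.3 ≈ 4.7855, c* = (1−0.42)·4.7855 ≈ 2.7756.
At the golden rule the marginal product of capital equals n+δ: 0.3·1.77·k^(0.3−1) = 0.073. Solving, k_gold = (0.3·1.77/0.073)^(1/0.7) ≈ 17.0256.
y_gold = 1.77·17.0256^0.3 ≈ 4.1429, c_gold = y_gold − 0.073·k_gold ≈ 2.9000.
Gain: Δc = 2.9000 − 2.7756 ≈ 0.1244.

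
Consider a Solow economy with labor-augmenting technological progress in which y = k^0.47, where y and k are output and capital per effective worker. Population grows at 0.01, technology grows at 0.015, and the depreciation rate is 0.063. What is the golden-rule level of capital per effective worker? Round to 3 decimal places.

The effective depreciation rate is n + g + δ = 0.01 + 0.015 + 0.063 = 0.088.
Maximizing c = f(k) − (n+g+δ)·k gives f'(k) = n+g+δ, i.e. 0.47·k^(0.47−1) = 0.088, so k_gold = (0.47/0.088)^(1/0.53) ≈ 23.5971.

k_gold ≈ 23.597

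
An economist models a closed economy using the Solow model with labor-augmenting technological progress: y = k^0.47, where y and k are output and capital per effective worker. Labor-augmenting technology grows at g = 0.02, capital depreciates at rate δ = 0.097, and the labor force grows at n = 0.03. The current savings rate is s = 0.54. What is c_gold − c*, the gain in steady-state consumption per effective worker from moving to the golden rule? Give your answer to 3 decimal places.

Δc ≈ 0.027

Capital per effective worker breaks even when investment replaces (n + g + δ)·k; here n + g + δ = 0.147.
Current steady state (s = 0.54): k* = (0.54/0.147)^(1/0.53) ≈ 11.6461, y* = 11.6461^0.47 ≈ 3.1703, c* = (1−0.54)·3.1703 ≈ 1.4584.
Setting f'(k) = n+g+δ gives 0.47·k^(0.47−1) = 0.147, hence k_gold = (0.47/0.147)^(1/0.53) ≈ 8.9622.
y_gold = 8.9622^0.47 ≈ 2.8031, c_gold = y_gold − 0.147·k_gold ≈ 1.4856.
Gain: Δc = 1.4856 − 1.4584 ≈ 0.0273.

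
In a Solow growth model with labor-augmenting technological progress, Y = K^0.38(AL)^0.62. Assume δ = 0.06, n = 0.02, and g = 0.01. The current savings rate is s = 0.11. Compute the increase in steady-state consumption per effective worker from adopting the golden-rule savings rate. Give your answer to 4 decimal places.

Break-even investment rate: n + g + δ = 0.02 + 0.01 + 0.06 = 0.09.
Current steady state (s = 0.11): k* = (0.11/0.09)^(1/0.62) ≈ 1.3822, y* = 1.3822^0.38 ≈ 1.1309, c* = (1−0.11)·1.1309 ≈ 1.0065.
Golden rule sets MPK = n+g+δ: 0.38·k^(0.38−1) = 0.09, so k_gold = (0.38/0.09)^(1/0.62) ≈ 10.2079.
y_gold = 10.2079^0.38 ≈ 2.4177, c_gold = y_gold − 0.09·k_gold ≈ 1.4990.
Gain: Δc = 1.4990 − 1.0065 ≈ 0.4925.

Δc ≈ 0.4925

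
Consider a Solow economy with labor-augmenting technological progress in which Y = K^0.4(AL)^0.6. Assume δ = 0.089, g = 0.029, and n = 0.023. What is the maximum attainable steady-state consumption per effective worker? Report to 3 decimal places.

c_gold ≈ 1.202

Capital per effective worker breaks even when investment replaces (n + g + δ)·k; here n + g + δ = 0.141.
Maximizing c = f(k) − (n+g+δ)·k gives f'(k) = n+g+δ, i.e. 0.4·k^(0.4−1) = 0.141, so k_gold = (0.4/0.141)^(1/0.6) ≈ 5.6851.
y_gold = 5.6851^0.4 ≈ 2.0040.
c_gold = y_gold − (n+g+δ)·k_gold = 2.0040 − 0.141·5.6851 ≈ 1.2024.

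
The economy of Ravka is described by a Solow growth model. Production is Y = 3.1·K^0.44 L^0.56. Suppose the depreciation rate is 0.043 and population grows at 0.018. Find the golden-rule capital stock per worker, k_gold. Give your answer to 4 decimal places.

k_gold ≈ 256.9176

The effective depreciation rate is n + δ = 0.018 + 0.043 = 0.061.
Golden rule sets MPK = n+δ: 0.44·3.1·k^(0.44−1) = 0.061, so k_gold = (0.44·3.1/0.061)^(1/0.56) ≈ 256.9176.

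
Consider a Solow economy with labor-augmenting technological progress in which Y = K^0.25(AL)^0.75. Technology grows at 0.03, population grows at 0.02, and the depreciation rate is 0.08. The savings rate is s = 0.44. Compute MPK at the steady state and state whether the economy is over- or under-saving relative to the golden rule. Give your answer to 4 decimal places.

The effective depreciation rate is n + g + δ = 0.02 + 0.03 + 0.08 = 0.13.
Steady-state k*: s·k^0.25 = 0.13·k gives k* = (0.44/0.13)^(1/0.75) ≈ 5.0817.
MPK = 0.25·5.0817^(-0.75) ≈ 0.0739.
MPK < n+g+δ = 0.13, so the economy is dynamically inefficient (over-saving).

over-saving; MPK ≈ 0.0739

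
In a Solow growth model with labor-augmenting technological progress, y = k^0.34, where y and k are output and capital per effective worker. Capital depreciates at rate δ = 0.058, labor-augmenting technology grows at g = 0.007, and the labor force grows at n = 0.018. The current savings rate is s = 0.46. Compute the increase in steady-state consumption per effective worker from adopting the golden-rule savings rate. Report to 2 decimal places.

Δc ≈ 0.06

The effective depreciation rate is n + g + δ = 0.018 + 0.007 + 0.058 = 0.083.
Current steady state (s = 0.46): k* = (0.46/0.083)^(1/0.66) ≈ 13.3902, y* = 13.3902^0.34 ≈ 2.4161, c* = (1−0.46)·2.4161 ≈ 1.3047.
At the golden rule the marginal product of capital equals n+g+δ: 0.34·k^(0.34−1) = 0.083. Solving, k_gold = (0.34/0.083)^(1/0.66) ≈ 8.4699.
y_gold = 8.4699^0.34 ≈ 2.0677, c_gold = y_gold − 0.083·k_gold ≈ 1.3647.
Gain: Δc = 1.3647 − 1.3047 ≈ 0.0600.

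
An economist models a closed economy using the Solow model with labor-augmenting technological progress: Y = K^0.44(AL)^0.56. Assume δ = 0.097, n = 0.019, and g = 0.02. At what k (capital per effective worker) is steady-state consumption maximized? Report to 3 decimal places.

Break-even investment rate: n + g + δ = 0.019 + 0.02 + 0.097 = 0.136.
Maximizing c = f(k) − (n+g+δ)·k gives f'(k) = n+g+δ, i.e. 0.44·k^(0.44−1) = 0.136, so k_gold = (0.44/0.136)^(1/0.56) ≈ 8.1388.

k_gold ≈ 8.139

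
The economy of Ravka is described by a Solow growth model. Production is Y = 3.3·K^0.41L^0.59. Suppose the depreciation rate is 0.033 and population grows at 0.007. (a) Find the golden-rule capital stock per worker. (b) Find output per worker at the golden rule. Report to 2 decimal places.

(a) k_gold ≈ 390.78; (b) y_gold ≈ 38.12

Capital per worker breaks even when investment replaces (n + δ)·k; here n + δ = 0.04.
Setting f'(k) = n+δ gives 0.41·3.3·k^(0.41−1) = 0.04, hence k_gold = (0.41·3.3/0.04)^(1/0.59) ≈ 390.7765.
y_gold = 3.3·390.7765^0.41 ≈ 38.1245.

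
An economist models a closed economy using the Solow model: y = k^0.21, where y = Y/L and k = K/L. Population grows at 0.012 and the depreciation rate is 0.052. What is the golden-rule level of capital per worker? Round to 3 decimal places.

Capital per worker breaks even when investment replaces (n + δ)·k; here n + δ = 0.064.
At the golden rule the marginal product of capital equals n+δ: 0.21·k^(0.21−1) = 0.064. Solving, k_gold = (0.21/0.064)^(1/0.79) ≈ 4.5000.

k_gold ≈ 4.500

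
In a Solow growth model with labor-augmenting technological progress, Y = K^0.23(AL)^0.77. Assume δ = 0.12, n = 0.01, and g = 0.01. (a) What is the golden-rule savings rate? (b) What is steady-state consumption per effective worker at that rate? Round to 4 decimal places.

The effective depreciation rate is n + g + δ = 0.01 + 0.01 + 0.12 = 0.14.
For Cobb-Douglas, s_gold equals capital's share: s_gold = 0.23.
Golden rule sets MPK = n+g+δ: 0.23·k^(0.23−1) = 0.14, so k_gold = (0.23/0.14)^(1/0.77) ≈ 1.9055.
y_gold = 1.9055^0.23 ≈ 1.1598; c_gold = (1−0.23)·y_gold ≈ 0.8931.

(a) s_gold = 0.2300; (b) c_gold ≈ 0.8931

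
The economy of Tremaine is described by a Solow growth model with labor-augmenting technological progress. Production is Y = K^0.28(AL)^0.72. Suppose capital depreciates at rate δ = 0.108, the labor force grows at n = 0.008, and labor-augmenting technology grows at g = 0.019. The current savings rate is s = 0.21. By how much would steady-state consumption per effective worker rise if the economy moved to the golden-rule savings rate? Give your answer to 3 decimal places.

Δc ≈ 0.018

Break-even investment rate: n + g + δ = 0.008 + 0.019 + 0.108 = 0.135.
Current steady state (s = 0.21): k* = (0.21/0.135)^(1/0.72) ≈ 1.8472, y* = 1.8472^0.28 ≈ 1.1875, c* = (1−0.21)·1.1875 ≈ 0.9381.
Maximizing c = f(k) − (n+g+δ)·k gives f'(k) = n+g+δ, i.e. 0.28·k^(0.28−1) = 0.135, so k_gold = (0.28/0.135)^(1/0.72) ≈ 2.7544.
y_gold = 2.7544^0.28 ≈ 1.3280, c_gold = y_gold − 0.135·k_gold ≈ 0.9562.
Gain: Δc = 0.9562 − 0.9381 ≈ 0.0181.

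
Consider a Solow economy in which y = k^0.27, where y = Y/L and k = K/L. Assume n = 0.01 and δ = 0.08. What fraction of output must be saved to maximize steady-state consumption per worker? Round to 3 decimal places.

n + δ = 0.01 + 0.08 = 0.09.
At the golden rule MPK = n+δ, and in any Cobb-Douglas steady state s = (n+δ)·k/y = MPK·k/y = capital's share 0.27.

s_gold = 0.270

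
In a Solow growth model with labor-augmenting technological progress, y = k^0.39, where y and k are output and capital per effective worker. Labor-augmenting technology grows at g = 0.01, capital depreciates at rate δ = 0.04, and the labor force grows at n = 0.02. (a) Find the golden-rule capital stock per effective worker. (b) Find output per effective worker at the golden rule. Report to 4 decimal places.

(a) k_gold ≈ 16.7069; (b) y_gold ≈ 2.9987

n + g + δ = 0.02 + 0.01 + 0.04 = 0.07.
Setting f'(k) = n+g+δ gives 0.39·k^(0.39−1) = 0.07, hence k_gold = (0.39/0.07)^(1/0.61) ≈ 16.7069.
y_gold = 16.7069^0.39 ≈ 2.9987.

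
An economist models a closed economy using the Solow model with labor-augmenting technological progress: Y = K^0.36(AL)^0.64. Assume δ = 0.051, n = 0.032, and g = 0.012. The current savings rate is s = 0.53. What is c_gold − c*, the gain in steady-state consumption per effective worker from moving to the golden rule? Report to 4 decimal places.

Break-even investment rate: n + g + δ = 0.032 + 0.012 + 0.051 = 0.095.
Current steady state (s = 0.53): k* = (0.53/0.095)^(1/0.64) ≈ 14.6720, y* = 14.6720^0.36 ≈ 2.6299, c* = (1−0.53)·2.6299 ≈ 1.2360.
Golden rule sets MPK = n+g+δ: 0.36·k^(0.36−1) = 0.095, so k_gold = (0.36/0.095)^(1/0.64) ≈ 8.0173.
y_gold = 8.0173^0.36 ≈ 2.1157, c_gold = y_gold − 0.095·k_gold ≈ 1.3540.
Gain: Δc = 1.3540 − 1.2360 ≈ 0.1180.

Δc ≈ 0.1180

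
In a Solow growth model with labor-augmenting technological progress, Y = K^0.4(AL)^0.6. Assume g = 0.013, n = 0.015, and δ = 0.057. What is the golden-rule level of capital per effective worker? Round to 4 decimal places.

k_gold ≈ 13.2150

n + g + δ = 0.015 + 0.013 + 0.057 = 0.085.
Setting f'(k) = n+g+δ gives 0.4·k^(0.4−1) = 0.085, hence k_gold = (0.4/0.085)^(1/0.6) ≈ 13.2150.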